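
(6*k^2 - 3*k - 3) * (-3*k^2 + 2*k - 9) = -18*k^4 + 21*k^3 - 51*k^2 + 21*k + 27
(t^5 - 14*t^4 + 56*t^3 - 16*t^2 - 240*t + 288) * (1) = t^5 - 14*t^4 + 56*t^3 - 16*t^2 - 240*t + 288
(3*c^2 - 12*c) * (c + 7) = 3*c^3 + 9*c^2 - 84*c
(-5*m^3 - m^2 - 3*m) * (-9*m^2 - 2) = 45*m^5 + 9*m^4 + 37*m^3 + 2*m^2 + 6*m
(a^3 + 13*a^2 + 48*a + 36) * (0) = 0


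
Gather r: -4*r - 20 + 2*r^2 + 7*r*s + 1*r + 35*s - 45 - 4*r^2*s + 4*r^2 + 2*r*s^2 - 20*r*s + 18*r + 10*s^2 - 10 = r^2*(6 - 4*s) + r*(2*s^2 - 13*s + 15) + 10*s^2 + 35*s - 75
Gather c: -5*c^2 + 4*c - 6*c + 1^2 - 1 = -5*c^2 - 2*c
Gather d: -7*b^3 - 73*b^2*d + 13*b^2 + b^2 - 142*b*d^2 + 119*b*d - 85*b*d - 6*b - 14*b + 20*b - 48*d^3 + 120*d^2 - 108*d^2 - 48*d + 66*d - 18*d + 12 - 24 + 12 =-7*b^3 + 14*b^2 - 48*d^3 + d^2*(12 - 142*b) + d*(-73*b^2 + 34*b)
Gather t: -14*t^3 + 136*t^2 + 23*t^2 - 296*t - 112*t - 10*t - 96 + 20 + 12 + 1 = -14*t^3 + 159*t^2 - 418*t - 63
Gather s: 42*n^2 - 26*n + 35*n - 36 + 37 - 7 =42*n^2 + 9*n - 6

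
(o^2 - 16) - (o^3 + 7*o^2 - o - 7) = -o^3 - 6*o^2 + o - 9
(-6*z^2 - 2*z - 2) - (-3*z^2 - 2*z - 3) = 1 - 3*z^2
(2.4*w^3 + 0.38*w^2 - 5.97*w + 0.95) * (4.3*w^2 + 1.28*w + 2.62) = 10.32*w^5 + 4.706*w^4 - 18.8966*w^3 - 2.561*w^2 - 14.4254*w + 2.489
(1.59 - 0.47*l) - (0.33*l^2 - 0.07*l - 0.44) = -0.33*l^2 - 0.4*l + 2.03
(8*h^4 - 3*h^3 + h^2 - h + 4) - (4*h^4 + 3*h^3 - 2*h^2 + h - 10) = 4*h^4 - 6*h^3 + 3*h^2 - 2*h + 14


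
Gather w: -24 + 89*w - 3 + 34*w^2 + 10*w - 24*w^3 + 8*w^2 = -24*w^3 + 42*w^2 + 99*w - 27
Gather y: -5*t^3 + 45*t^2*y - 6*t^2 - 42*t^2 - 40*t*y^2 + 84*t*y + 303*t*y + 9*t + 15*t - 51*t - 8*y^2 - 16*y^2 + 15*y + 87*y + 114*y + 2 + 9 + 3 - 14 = -5*t^3 - 48*t^2 - 27*t + y^2*(-40*t - 24) + y*(45*t^2 + 387*t + 216)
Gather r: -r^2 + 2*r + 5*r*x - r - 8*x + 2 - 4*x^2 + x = -r^2 + r*(5*x + 1) - 4*x^2 - 7*x + 2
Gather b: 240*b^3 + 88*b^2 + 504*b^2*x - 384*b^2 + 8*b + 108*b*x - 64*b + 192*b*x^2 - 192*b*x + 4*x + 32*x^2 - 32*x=240*b^3 + b^2*(504*x - 296) + b*(192*x^2 - 84*x - 56) + 32*x^2 - 28*x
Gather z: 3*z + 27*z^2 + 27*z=27*z^2 + 30*z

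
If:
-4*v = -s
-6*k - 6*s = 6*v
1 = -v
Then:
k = 5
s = -4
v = -1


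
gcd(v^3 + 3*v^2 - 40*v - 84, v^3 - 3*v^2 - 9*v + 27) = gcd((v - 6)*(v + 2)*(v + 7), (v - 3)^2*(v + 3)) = 1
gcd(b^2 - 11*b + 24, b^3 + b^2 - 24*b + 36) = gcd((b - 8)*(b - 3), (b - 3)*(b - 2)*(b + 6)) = b - 3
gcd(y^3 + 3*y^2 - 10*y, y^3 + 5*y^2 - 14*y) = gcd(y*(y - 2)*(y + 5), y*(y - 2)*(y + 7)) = y^2 - 2*y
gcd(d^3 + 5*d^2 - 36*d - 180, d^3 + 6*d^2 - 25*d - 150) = d^2 + 11*d + 30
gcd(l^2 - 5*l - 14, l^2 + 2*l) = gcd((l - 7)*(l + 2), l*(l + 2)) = l + 2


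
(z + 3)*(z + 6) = z^2 + 9*z + 18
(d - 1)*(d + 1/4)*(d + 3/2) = d^3 + 3*d^2/4 - 11*d/8 - 3/8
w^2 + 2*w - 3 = (w - 1)*(w + 3)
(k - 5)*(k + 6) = k^2 + k - 30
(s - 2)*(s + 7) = s^2 + 5*s - 14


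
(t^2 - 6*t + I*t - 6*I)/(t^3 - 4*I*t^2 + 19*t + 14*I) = (t - 6)/(t^2 - 5*I*t + 14)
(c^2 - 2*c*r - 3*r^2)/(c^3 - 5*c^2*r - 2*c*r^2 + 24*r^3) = (-c - r)/(-c^2 + 2*c*r + 8*r^2)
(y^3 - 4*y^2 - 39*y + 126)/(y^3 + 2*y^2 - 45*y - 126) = (y - 3)/(y + 3)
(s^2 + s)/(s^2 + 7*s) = (s + 1)/(s + 7)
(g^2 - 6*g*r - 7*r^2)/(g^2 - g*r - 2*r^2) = (-g + 7*r)/(-g + 2*r)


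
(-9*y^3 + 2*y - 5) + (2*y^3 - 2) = -7*y^3 + 2*y - 7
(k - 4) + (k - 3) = 2*k - 7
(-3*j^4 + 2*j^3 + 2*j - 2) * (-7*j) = 21*j^5 - 14*j^4 - 14*j^2 + 14*j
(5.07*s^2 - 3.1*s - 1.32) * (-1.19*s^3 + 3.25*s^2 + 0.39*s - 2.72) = -6.0333*s^5 + 20.1665*s^4 - 6.5269*s^3 - 19.2894*s^2 + 7.9172*s + 3.5904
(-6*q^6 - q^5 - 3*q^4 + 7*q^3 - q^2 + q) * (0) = 0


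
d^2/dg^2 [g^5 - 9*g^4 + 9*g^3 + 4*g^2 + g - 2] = 20*g^3 - 108*g^2 + 54*g + 8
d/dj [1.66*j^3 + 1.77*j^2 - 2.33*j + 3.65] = 4.98*j^2 + 3.54*j - 2.33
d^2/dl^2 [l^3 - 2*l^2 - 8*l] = 6*l - 4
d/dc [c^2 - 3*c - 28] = 2*c - 3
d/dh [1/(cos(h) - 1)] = sin(h)/(cos(h) - 1)^2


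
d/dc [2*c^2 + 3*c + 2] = 4*c + 3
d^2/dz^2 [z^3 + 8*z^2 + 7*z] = 6*z + 16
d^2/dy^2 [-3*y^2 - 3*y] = -6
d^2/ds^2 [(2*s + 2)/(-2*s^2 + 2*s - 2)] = 2*(3*s*(s^2 - s + 1) - (s + 1)*(2*s - 1)^2)/(s^2 - s + 1)^3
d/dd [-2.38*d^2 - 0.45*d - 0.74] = -4.76*d - 0.45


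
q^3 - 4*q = q*(q - 2)*(q + 2)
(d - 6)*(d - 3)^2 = d^3 - 12*d^2 + 45*d - 54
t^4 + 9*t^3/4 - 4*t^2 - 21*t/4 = t*(t - 7/4)*(t + 1)*(t + 3)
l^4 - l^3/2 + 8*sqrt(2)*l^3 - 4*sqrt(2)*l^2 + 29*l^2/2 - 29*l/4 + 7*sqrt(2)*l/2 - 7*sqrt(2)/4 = (l - 1/2)*(l + sqrt(2)/2)^2*(l + 7*sqrt(2))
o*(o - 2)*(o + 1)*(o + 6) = o^4 + 5*o^3 - 8*o^2 - 12*o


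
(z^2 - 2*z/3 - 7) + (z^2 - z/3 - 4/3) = 2*z^2 - z - 25/3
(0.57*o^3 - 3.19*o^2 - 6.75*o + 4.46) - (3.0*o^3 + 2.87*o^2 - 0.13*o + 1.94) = -2.43*o^3 - 6.06*o^2 - 6.62*o + 2.52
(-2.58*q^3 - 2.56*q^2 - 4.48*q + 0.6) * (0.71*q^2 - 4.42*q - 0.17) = -1.8318*q^5 + 9.586*q^4 + 8.573*q^3 + 20.6628*q^2 - 1.8904*q - 0.102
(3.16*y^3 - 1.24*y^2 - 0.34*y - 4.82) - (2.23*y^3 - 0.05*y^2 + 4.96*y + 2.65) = 0.93*y^3 - 1.19*y^2 - 5.3*y - 7.47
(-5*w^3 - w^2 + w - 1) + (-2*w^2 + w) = -5*w^3 - 3*w^2 + 2*w - 1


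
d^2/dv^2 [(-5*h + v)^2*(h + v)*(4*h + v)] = -42*h^2 - 30*h*v + 12*v^2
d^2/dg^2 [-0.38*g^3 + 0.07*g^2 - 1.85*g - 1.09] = 0.14 - 2.28*g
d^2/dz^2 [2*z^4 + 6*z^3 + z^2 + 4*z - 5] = 24*z^2 + 36*z + 2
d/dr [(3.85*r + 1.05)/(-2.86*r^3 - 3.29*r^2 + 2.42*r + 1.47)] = (22.022*r^3 + 21.6755*r^2 + 6.909*r + 3.1185)/(8.1796*r^6 + 18.8188*r^5 - 3.0183*r^4 - 24.332*r^3 - 3.8162*r^2 + 7.1148*r + 2.1609)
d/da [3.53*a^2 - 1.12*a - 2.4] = 7.06*a - 1.12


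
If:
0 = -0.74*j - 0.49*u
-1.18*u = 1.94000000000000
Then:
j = 1.09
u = -1.64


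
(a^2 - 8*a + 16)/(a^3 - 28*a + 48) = (a - 4)/(a^2 + 4*a - 12)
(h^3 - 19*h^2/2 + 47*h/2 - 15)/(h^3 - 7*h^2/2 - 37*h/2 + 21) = (2*h - 5)/(2*h + 7)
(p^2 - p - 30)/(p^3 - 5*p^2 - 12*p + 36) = (p + 5)/(p^2 + p - 6)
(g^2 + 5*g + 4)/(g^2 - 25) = (g^2 + 5*g + 4)/(g^2 - 25)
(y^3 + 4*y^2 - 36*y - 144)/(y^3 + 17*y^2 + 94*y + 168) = (y - 6)/(y + 7)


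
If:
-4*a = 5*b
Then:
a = -5*b/4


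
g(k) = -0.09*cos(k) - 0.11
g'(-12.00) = 0.05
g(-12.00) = -0.19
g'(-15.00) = -0.06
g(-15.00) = -0.04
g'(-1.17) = -0.08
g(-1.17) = -0.15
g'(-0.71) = -0.06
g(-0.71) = -0.18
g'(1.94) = 0.08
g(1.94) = -0.08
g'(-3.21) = 0.01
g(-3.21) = -0.02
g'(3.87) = -0.06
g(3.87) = -0.04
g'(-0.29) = -0.03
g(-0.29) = -0.20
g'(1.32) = 0.09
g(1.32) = -0.13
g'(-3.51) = 0.03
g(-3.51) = -0.03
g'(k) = 0.09*sin(k)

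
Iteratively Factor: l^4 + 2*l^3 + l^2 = (l)*(l^3 + 2*l^2 + l) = l^2*(l^2 + 2*l + 1) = l^2*(l + 1)*(l + 1)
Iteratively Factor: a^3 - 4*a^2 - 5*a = (a + 1)*(a^2 - 5*a) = (a - 5)*(a + 1)*(a)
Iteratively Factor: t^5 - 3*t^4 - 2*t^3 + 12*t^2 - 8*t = (t - 2)*(t^4 - t^3 - 4*t^2 + 4*t) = t*(t - 2)*(t^3 - t^2 - 4*t + 4) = t*(t - 2)*(t - 1)*(t^2 - 4) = t*(t - 2)^2*(t - 1)*(t + 2)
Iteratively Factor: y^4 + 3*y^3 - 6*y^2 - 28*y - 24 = (y + 2)*(y^3 + y^2 - 8*y - 12) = (y + 2)^2*(y^2 - y - 6) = (y - 3)*(y + 2)^2*(y + 2)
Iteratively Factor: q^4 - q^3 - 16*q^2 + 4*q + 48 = (q - 4)*(q^3 + 3*q^2 - 4*q - 12) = (q - 4)*(q + 2)*(q^2 + q - 6) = (q - 4)*(q + 2)*(q + 3)*(q - 2)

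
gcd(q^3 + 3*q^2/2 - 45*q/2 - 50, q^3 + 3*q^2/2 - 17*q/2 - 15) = q + 5/2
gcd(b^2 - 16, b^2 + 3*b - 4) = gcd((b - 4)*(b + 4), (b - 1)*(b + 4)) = b + 4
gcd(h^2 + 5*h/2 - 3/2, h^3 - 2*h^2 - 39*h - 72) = h + 3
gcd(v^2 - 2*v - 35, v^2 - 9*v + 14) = v - 7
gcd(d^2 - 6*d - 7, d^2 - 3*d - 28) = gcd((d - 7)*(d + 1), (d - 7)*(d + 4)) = d - 7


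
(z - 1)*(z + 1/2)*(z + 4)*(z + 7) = z^4 + 21*z^3/2 + 22*z^2 - 39*z/2 - 14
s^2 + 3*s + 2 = (s + 1)*(s + 2)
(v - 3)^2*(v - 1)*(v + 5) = v^4 - 2*v^3 - 20*v^2 + 66*v - 45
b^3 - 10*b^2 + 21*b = b*(b - 7)*(b - 3)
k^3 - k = k*(k - 1)*(k + 1)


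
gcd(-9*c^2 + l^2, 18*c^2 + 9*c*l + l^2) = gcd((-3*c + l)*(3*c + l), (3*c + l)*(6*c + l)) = 3*c + l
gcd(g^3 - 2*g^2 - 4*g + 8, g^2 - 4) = g^2 - 4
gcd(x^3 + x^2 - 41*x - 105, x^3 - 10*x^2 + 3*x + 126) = x^2 - 4*x - 21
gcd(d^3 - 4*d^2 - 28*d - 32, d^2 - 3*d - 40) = d - 8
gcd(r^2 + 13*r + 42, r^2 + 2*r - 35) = r + 7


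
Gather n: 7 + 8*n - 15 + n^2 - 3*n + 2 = n^2 + 5*n - 6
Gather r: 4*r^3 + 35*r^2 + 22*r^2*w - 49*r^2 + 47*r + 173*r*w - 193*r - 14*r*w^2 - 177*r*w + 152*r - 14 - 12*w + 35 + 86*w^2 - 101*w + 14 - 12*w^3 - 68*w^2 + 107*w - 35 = 4*r^3 + r^2*(22*w - 14) + r*(-14*w^2 - 4*w + 6) - 12*w^3 + 18*w^2 - 6*w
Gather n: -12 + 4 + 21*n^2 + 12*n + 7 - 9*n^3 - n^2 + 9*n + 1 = -9*n^3 + 20*n^2 + 21*n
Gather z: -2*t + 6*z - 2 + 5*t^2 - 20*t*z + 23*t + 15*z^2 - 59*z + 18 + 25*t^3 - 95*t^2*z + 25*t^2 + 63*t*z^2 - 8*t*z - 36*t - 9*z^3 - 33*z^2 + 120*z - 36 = 25*t^3 + 30*t^2 - 15*t - 9*z^3 + z^2*(63*t - 18) + z*(-95*t^2 - 28*t + 67) - 20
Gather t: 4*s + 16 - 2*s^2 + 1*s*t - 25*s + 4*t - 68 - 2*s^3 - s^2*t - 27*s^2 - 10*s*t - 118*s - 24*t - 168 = -2*s^3 - 29*s^2 - 139*s + t*(-s^2 - 9*s - 20) - 220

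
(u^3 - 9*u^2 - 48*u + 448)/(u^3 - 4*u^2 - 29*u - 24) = (u^2 - u - 56)/(u^2 + 4*u + 3)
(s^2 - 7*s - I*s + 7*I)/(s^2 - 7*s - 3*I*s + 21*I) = (s - I)/(s - 3*I)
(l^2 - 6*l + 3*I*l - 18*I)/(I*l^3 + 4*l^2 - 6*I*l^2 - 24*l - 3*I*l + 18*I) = (-I*l + 3)/(l^2 - 4*I*l - 3)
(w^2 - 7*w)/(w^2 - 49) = w/(w + 7)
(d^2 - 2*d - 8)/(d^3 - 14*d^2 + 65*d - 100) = (d + 2)/(d^2 - 10*d + 25)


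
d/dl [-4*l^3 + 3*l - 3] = 3 - 12*l^2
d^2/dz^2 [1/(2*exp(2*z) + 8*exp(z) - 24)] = 2*(-(exp(z) + 1)*(exp(2*z) + 4*exp(z) - 12) + 2*(exp(z) + 2)^2*exp(z))*exp(z)/(exp(2*z) + 4*exp(z) - 12)^3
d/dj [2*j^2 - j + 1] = 4*j - 1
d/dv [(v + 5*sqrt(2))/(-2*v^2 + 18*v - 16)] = (-v^2 + 9*v + (v + 5*sqrt(2))*(2*v - 9) - 8)/(2*(v^2 - 9*v + 8)^2)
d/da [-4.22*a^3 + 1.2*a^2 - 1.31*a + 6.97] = -12.66*a^2 + 2.4*a - 1.31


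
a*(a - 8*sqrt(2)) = a^2 - 8*sqrt(2)*a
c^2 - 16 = (c - 4)*(c + 4)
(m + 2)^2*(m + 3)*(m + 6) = m^4 + 13*m^3 + 58*m^2 + 108*m + 72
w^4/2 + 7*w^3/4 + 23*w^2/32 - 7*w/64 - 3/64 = (w/2 + 1/4)*(w - 1/4)*(w + 1/4)*(w + 3)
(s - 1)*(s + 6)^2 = s^3 + 11*s^2 + 24*s - 36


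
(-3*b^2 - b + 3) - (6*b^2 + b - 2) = -9*b^2 - 2*b + 5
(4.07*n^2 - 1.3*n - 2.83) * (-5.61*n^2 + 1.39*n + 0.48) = -22.8327*n^4 + 12.9503*n^3 + 16.0229*n^2 - 4.5577*n - 1.3584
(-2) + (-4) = -6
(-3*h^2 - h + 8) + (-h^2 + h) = 8 - 4*h^2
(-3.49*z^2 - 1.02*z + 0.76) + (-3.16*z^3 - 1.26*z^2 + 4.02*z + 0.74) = -3.16*z^3 - 4.75*z^2 + 3.0*z + 1.5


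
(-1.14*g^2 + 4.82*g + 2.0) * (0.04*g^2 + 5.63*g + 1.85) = -0.0456*g^4 - 6.2254*g^3 + 25.1076*g^2 + 20.177*g + 3.7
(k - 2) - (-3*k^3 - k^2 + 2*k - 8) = 3*k^3 + k^2 - k + 6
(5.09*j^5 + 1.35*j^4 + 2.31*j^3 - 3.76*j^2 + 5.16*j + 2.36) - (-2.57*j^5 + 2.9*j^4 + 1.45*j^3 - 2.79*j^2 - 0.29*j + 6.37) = 7.66*j^5 - 1.55*j^4 + 0.86*j^3 - 0.97*j^2 + 5.45*j - 4.01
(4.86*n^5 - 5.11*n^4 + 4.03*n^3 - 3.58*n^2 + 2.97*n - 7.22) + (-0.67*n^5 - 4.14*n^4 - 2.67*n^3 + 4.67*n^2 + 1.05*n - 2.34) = 4.19*n^5 - 9.25*n^4 + 1.36*n^3 + 1.09*n^2 + 4.02*n - 9.56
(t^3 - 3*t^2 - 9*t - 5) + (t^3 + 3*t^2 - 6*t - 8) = 2*t^3 - 15*t - 13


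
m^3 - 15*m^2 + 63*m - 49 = (m - 7)^2*(m - 1)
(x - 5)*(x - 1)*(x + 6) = x^3 - 31*x + 30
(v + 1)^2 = v^2 + 2*v + 1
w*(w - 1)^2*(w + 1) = w^4 - w^3 - w^2 + w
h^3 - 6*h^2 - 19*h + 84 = (h - 7)*(h - 3)*(h + 4)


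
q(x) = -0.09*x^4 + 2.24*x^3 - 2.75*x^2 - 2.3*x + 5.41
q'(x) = -0.36*x^3 + 6.72*x^2 - 5.5*x - 2.3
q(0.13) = 5.07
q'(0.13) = -2.90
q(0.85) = 2.80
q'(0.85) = -2.34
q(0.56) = 3.64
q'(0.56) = -3.34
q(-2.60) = -50.68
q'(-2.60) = 63.75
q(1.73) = 3.99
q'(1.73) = 6.43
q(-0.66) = 5.07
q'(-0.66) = 4.36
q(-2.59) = -50.05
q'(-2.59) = 63.28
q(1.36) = 2.52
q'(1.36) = 1.74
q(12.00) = 1586.29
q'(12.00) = 277.30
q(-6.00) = -680.27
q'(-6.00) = 350.38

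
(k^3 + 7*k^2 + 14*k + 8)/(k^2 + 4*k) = k + 3 + 2/k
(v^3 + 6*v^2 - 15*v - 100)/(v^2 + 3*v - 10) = (v^2 + v - 20)/(v - 2)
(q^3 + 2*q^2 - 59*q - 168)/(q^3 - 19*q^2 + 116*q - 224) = (q^2 + 10*q + 21)/(q^2 - 11*q + 28)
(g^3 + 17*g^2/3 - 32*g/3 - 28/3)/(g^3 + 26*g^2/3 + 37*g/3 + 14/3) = (g - 2)/(g + 1)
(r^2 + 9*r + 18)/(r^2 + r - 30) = (r + 3)/(r - 5)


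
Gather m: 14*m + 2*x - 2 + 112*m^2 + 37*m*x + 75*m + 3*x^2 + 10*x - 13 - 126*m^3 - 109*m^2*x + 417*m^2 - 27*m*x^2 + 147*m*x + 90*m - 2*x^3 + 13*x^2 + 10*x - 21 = -126*m^3 + m^2*(529 - 109*x) + m*(-27*x^2 + 184*x + 179) - 2*x^3 + 16*x^2 + 22*x - 36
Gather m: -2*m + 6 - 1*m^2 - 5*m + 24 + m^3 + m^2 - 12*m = m^3 - 19*m + 30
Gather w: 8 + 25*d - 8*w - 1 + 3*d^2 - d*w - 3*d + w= 3*d^2 + 22*d + w*(-d - 7) + 7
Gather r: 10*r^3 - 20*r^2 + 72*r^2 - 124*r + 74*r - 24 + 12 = 10*r^3 + 52*r^2 - 50*r - 12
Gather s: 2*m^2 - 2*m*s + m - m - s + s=2*m^2 - 2*m*s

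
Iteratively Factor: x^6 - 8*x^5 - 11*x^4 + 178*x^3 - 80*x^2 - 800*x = (x + 2)*(x^5 - 10*x^4 + 9*x^3 + 160*x^2 - 400*x) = (x - 5)*(x + 2)*(x^4 - 5*x^3 - 16*x^2 + 80*x) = (x - 5)*(x + 2)*(x + 4)*(x^3 - 9*x^2 + 20*x) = (x - 5)^2*(x + 2)*(x + 4)*(x^2 - 4*x) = (x - 5)^2*(x - 4)*(x + 2)*(x + 4)*(x)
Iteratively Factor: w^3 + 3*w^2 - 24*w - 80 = (w - 5)*(w^2 + 8*w + 16) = (w - 5)*(w + 4)*(w + 4)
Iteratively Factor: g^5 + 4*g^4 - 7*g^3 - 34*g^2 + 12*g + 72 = (g + 2)*(g^4 + 2*g^3 - 11*g^2 - 12*g + 36) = (g - 2)*(g + 2)*(g^3 + 4*g^2 - 3*g - 18) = (g - 2)*(g + 2)*(g + 3)*(g^2 + g - 6) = (g - 2)^2*(g + 2)*(g + 3)*(g + 3)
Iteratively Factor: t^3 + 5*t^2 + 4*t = (t)*(t^2 + 5*t + 4) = t*(t + 1)*(t + 4)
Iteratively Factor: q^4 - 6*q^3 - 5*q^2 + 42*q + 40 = (q - 5)*(q^3 - q^2 - 10*q - 8) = (q - 5)*(q - 4)*(q^2 + 3*q + 2) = (q - 5)*(q - 4)*(q + 1)*(q + 2)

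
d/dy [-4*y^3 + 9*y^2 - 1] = 6*y*(3 - 2*y)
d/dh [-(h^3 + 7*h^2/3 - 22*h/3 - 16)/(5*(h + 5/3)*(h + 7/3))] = 3*(-27*h^4 - 216*h^3 - 765*h^2 - 1354*h - 958)/(5*(81*h^4 + 648*h^3 + 1926*h^2 + 2520*h + 1225))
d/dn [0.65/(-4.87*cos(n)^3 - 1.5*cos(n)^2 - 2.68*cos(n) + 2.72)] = (9.4965*sin(n)^2 - 1.95*cos(n) - 11.2385)*sin(n)/(4.87*cos(n)^3 + 1.5*cos(n)^2 + 2.68*cos(n) - 2.72)^2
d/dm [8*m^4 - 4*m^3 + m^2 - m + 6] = 32*m^3 - 12*m^2 + 2*m - 1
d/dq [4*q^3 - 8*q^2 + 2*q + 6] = 12*q^2 - 16*q + 2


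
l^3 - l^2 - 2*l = l*(l - 2)*(l + 1)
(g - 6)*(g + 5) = g^2 - g - 30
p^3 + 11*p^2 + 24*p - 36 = (p - 1)*(p + 6)^2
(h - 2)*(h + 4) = h^2 + 2*h - 8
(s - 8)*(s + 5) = s^2 - 3*s - 40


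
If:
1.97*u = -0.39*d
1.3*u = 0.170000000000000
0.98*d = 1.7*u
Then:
No Solution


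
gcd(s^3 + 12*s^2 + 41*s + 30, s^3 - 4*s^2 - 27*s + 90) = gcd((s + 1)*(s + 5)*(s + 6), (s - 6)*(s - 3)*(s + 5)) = s + 5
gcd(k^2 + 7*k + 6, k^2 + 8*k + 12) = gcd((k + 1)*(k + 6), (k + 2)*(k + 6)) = k + 6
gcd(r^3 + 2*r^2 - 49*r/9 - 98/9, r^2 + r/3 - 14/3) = r + 7/3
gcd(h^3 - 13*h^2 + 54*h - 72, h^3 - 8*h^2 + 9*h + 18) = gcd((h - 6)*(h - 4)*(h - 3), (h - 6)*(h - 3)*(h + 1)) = h^2 - 9*h + 18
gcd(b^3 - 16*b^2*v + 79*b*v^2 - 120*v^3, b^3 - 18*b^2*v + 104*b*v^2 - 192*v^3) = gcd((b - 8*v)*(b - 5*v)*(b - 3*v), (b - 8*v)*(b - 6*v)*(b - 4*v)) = -b + 8*v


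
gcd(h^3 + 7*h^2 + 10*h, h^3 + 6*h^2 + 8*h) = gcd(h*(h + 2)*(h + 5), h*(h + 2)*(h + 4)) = h^2 + 2*h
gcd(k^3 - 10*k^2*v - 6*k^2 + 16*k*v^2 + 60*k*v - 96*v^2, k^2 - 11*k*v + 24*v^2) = -k + 8*v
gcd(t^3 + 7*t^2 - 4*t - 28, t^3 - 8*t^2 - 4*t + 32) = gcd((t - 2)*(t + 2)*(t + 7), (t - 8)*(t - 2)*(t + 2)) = t^2 - 4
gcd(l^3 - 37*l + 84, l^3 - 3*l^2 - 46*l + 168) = l^2 + 3*l - 28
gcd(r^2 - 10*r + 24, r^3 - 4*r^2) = r - 4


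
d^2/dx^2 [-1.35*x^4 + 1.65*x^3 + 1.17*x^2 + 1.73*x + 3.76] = -16.2*x^2 + 9.9*x + 2.34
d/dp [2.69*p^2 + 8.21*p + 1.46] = 5.38*p + 8.21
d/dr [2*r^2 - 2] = 4*r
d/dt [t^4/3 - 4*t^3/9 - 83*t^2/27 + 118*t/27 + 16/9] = 4*t^3/3 - 4*t^2/3 - 166*t/27 + 118/27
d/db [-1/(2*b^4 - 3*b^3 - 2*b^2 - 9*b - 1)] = (8*b^3 - 9*b^2 - 4*b - 9)/(-2*b^4 + 3*b^3 + 2*b^2 + 9*b + 1)^2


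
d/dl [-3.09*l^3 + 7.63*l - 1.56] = 7.63 - 9.27*l^2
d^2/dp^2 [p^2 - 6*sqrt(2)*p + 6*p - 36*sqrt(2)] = 2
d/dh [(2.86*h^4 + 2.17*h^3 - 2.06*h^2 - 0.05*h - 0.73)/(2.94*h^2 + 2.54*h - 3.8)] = (16.8168*h^5 + 28.173*h^4 - 32.4484*h^3 - 29.8234*h^2 + 19.9484*h + 2.0442)/(8.6436*h^4 + 14.9352*h^3 - 15.8924*h^2 - 19.304*h + 14.44)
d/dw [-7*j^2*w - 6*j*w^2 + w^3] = -7*j^2 - 12*j*w + 3*w^2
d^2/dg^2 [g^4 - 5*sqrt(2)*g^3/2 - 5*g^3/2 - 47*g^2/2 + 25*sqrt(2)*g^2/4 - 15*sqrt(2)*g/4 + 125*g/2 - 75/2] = 12*g^2 - 15*sqrt(2)*g - 15*g - 47 + 25*sqrt(2)/2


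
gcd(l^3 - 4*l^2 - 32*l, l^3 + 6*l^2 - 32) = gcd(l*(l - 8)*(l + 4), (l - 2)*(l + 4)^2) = l + 4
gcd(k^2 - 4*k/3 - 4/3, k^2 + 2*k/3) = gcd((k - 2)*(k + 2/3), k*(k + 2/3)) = k + 2/3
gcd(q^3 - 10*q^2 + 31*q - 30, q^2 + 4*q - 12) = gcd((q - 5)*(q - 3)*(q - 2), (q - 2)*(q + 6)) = q - 2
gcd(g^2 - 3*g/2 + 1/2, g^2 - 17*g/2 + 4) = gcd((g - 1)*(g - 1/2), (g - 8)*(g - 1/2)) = g - 1/2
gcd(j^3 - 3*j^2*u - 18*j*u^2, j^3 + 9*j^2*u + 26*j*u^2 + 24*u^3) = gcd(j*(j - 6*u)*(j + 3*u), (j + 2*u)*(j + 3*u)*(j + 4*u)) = j + 3*u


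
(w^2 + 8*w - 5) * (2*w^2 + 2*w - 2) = 2*w^4 + 18*w^3 + 4*w^2 - 26*w + 10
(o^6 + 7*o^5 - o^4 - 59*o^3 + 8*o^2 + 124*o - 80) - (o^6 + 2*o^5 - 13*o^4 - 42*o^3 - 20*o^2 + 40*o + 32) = 5*o^5 + 12*o^4 - 17*o^3 + 28*o^2 + 84*o - 112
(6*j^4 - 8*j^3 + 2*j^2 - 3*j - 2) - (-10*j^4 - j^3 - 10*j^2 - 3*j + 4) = 16*j^4 - 7*j^3 + 12*j^2 - 6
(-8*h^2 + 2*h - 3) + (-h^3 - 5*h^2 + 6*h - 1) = -h^3 - 13*h^2 + 8*h - 4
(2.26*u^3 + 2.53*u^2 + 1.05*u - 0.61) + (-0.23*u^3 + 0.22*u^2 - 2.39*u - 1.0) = 2.03*u^3 + 2.75*u^2 - 1.34*u - 1.61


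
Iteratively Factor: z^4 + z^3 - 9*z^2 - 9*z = (z - 3)*(z^3 + 4*z^2 + 3*z) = (z - 3)*(z + 1)*(z^2 + 3*z) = (z - 3)*(z + 1)*(z + 3)*(z)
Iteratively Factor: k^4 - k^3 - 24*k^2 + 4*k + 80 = (k + 4)*(k^3 - 5*k^2 - 4*k + 20) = (k - 2)*(k + 4)*(k^2 - 3*k - 10) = (k - 2)*(k + 2)*(k + 4)*(k - 5)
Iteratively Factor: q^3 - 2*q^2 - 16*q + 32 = (q - 2)*(q^2 - 16) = (q - 2)*(q + 4)*(q - 4)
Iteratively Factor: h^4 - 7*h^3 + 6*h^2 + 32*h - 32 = (h + 2)*(h^3 - 9*h^2 + 24*h - 16) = (h - 4)*(h + 2)*(h^2 - 5*h + 4) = (h - 4)^2*(h + 2)*(h - 1)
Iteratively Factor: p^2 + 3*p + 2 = (p + 2)*(p + 1)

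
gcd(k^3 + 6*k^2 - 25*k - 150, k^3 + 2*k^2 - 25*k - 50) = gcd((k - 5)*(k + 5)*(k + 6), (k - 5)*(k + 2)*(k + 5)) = k^2 - 25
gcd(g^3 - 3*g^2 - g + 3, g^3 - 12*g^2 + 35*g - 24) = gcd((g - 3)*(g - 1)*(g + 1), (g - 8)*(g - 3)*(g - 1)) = g^2 - 4*g + 3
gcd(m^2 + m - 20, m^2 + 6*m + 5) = m + 5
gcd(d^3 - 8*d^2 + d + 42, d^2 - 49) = d - 7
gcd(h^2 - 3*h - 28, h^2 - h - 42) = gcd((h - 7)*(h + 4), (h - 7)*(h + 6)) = h - 7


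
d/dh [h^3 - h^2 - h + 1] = 3*h^2 - 2*h - 1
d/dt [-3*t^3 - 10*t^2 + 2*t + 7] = -9*t^2 - 20*t + 2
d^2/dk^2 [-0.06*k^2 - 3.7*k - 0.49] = -0.120000000000000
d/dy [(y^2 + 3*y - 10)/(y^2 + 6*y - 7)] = 3*(y^2 + 2*y + 13)/(y^4 + 12*y^3 + 22*y^2 - 84*y + 49)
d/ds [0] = 0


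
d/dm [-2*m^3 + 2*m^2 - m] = -6*m^2 + 4*m - 1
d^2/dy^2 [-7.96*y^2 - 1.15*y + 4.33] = -15.9200000000000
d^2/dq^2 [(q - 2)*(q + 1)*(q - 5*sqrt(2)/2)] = 6*q - 5*sqrt(2) - 2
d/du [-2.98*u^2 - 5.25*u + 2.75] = -5.96*u - 5.25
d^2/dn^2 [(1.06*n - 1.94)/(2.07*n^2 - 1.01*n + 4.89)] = ((10.1728 - 13.1652*n)*(2.07*n^2 - 1.01*n + 4.89) + (1.06*n - 1.94)*(4.14*n - 1.01)*(8.28*n - 2.02))/(2.07*n^2 - 1.01*n + 4.89)^3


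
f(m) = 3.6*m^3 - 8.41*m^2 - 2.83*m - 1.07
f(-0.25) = -0.94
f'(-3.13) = 155.62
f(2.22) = -9.41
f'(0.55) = -8.81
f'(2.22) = 13.06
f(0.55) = -4.57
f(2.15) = -10.25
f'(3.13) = 50.33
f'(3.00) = 43.91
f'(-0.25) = 2.05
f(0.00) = -1.07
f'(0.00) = -2.83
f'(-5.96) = 481.05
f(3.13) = 18.07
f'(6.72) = 371.85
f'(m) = 10.8*m^2 - 16.82*m - 2.83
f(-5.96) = -1045.09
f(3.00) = 11.95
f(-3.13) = -185.00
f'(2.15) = 10.93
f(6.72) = 692.60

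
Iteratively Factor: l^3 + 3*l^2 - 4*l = (l - 1)*(l^2 + 4*l) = (l - 1)*(l + 4)*(l)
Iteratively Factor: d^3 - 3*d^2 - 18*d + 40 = (d - 2)*(d^2 - d - 20) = (d - 5)*(d - 2)*(d + 4)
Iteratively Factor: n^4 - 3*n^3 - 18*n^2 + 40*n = (n)*(n^3 - 3*n^2 - 18*n + 40) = n*(n + 4)*(n^2 - 7*n + 10) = n*(n - 2)*(n + 4)*(n - 5)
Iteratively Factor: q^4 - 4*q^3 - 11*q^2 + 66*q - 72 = (q + 4)*(q^3 - 8*q^2 + 21*q - 18) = (q - 3)*(q + 4)*(q^2 - 5*q + 6) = (q - 3)^2*(q + 4)*(q - 2)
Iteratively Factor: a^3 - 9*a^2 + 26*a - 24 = (a - 2)*(a^2 - 7*a + 12) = (a - 3)*(a - 2)*(a - 4)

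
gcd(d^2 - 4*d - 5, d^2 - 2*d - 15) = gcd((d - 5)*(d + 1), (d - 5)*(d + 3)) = d - 5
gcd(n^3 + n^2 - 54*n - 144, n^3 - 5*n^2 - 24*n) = n^2 - 5*n - 24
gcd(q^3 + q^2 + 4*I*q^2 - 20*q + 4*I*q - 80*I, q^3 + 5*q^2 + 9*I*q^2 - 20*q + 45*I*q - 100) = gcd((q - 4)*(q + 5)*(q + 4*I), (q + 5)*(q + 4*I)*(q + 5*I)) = q^2 + q*(5 + 4*I) + 20*I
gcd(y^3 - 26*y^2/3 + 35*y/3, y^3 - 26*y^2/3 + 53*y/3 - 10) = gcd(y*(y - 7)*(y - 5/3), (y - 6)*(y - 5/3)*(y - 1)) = y - 5/3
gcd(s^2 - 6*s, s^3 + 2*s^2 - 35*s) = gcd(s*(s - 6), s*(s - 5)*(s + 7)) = s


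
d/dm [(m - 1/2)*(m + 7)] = 2*m + 13/2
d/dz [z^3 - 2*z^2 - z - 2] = 3*z^2 - 4*z - 1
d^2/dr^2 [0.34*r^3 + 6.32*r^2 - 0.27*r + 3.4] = 2.04*r + 12.64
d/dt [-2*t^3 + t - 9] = 1 - 6*t^2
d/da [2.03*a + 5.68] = 2.03000000000000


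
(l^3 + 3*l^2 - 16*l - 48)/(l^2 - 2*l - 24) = (l^2 - l - 12)/(l - 6)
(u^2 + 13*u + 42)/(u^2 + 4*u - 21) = (u + 6)/(u - 3)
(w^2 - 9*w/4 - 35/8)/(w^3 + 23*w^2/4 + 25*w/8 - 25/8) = (2*w - 7)/(2*w^2 + 9*w - 5)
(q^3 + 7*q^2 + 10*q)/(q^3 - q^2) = (q^2 + 7*q + 10)/(q*(q - 1))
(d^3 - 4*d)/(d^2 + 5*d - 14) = d*(d + 2)/(d + 7)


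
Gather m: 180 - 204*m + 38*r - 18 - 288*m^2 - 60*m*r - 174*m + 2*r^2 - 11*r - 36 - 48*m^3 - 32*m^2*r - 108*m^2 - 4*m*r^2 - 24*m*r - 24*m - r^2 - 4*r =-48*m^3 + m^2*(-32*r - 396) + m*(-4*r^2 - 84*r - 402) + r^2 + 23*r + 126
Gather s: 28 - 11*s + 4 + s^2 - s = s^2 - 12*s + 32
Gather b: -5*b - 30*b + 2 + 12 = 14 - 35*b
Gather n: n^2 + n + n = n^2 + 2*n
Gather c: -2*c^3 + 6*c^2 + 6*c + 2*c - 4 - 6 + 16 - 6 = -2*c^3 + 6*c^2 + 8*c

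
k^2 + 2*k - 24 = (k - 4)*(k + 6)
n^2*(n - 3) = n^3 - 3*n^2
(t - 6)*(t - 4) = t^2 - 10*t + 24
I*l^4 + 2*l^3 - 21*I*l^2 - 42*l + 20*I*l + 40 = (l - 4)*(l + 5)*(l - 2*I)*(I*l - I)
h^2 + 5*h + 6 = (h + 2)*(h + 3)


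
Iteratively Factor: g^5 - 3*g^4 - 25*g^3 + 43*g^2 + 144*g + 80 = (g + 4)*(g^4 - 7*g^3 + 3*g^2 + 31*g + 20) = (g + 1)*(g + 4)*(g^3 - 8*g^2 + 11*g + 20) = (g - 4)*(g + 1)*(g + 4)*(g^2 - 4*g - 5) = (g - 4)*(g + 1)^2*(g + 4)*(g - 5)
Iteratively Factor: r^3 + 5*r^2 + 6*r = (r)*(r^2 + 5*r + 6) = r*(r + 3)*(r + 2)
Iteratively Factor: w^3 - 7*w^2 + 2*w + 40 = (w - 5)*(w^2 - 2*w - 8) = (w - 5)*(w - 4)*(w + 2)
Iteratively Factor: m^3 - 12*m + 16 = (m - 2)*(m^2 + 2*m - 8) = (m - 2)*(m + 4)*(m - 2)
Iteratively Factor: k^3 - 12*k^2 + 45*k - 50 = (k - 2)*(k^2 - 10*k + 25) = (k - 5)*(k - 2)*(k - 5)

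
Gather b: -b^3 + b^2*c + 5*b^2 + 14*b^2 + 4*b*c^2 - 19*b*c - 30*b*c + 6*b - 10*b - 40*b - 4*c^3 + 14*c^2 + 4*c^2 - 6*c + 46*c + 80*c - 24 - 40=-b^3 + b^2*(c + 19) + b*(4*c^2 - 49*c - 44) - 4*c^3 + 18*c^2 + 120*c - 64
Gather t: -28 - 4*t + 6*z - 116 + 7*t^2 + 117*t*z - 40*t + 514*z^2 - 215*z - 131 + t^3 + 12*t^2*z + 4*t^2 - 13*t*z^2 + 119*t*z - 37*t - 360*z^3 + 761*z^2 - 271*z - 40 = t^3 + t^2*(12*z + 11) + t*(-13*z^2 + 236*z - 81) - 360*z^3 + 1275*z^2 - 480*z - 315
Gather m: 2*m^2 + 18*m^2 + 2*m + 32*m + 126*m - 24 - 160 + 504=20*m^2 + 160*m + 320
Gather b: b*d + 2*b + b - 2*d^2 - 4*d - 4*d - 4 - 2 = b*(d + 3) - 2*d^2 - 8*d - 6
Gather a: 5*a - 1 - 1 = 5*a - 2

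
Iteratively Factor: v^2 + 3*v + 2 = (v + 2)*(v + 1)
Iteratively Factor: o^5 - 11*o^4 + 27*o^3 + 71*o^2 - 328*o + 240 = (o - 1)*(o^4 - 10*o^3 + 17*o^2 + 88*o - 240) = (o - 4)*(o - 1)*(o^3 - 6*o^2 - 7*o + 60) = (o - 5)*(o - 4)*(o - 1)*(o^2 - o - 12) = (o - 5)*(o - 4)*(o - 1)*(o + 3)*(o - 4)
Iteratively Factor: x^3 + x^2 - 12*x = (x + 4)*(x^2 - 3*x) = x*(x + 4)*(x - 3)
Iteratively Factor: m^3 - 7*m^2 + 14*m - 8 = (m - 1)*(m^2 - 6*m + 8) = (m - 2)*(m - 1)*(m - 4)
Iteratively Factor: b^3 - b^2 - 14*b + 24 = (b - 2)*(b^2 + b - 12) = (b - 2)*(b + 4)*(b - 3)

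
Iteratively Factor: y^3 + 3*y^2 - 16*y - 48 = (y - 4)*(y^2 + 7*y + 12) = (y - 4)*(y + 4)*(y + 3)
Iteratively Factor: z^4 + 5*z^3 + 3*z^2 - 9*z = (z - 1)*(z^3 + 6*z^2 + 9*z) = z*(z - 1)*(z^2 + 6*z + 9) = z*(z - 1)*(z + 3)*(z + 3)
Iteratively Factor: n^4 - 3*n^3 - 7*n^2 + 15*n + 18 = (n - 3)*(n^3 - 7*n - 6) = (n - 3)*(n + 1)*(n^2 - n - 6) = (n - 3)^2*(n + 1)*(n + 2)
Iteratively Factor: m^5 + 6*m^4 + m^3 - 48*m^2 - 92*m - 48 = (m + 2)*(m^4 + 4*m^3 - 7*m^2 - 34*m - 24) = (m + 1)*(m + 2)*(m^3 + 3*m^2 - 10*m - 24) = (m + 1)*(m + 2)^2*(m^2 + m - 12) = (m - 3)*(m + 1)*(m + 2)^2*(m + 4)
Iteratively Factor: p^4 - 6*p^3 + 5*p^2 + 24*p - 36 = (p - 3)*(p^3 - 3*p^2 - 4*p + 12) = (p - 3)*(p - 2)*(p^2 - p - 6) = (p - 3)^2*(p - 2)*(p + 2)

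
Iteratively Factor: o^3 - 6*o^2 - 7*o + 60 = (o - 4)*(o^2 - 2*o - 15) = (o - 5)*(o - 4)*(o + 3)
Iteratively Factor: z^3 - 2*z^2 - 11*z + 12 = (z - 1)*(z^2 - z - 12) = (z - 1)*(z + 3)*(z - 4)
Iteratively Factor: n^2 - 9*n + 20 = (n - 4)*(n - 5)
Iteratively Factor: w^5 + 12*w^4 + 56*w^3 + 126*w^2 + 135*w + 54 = (w + 2)*(w^4 + 10*w^3 + 36*w^2 + 54*w + 27) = (w + 2)*(w + 3)*(w^3 + 7*w^2 + 15*w + 9) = (w + 1)*(w + 2)*(w + 3)*(w^2 + 6*w + 9) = (w + 1)*(w + 2)*(w + 3)^2*(w + 3)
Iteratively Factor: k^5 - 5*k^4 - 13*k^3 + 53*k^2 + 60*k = (k)*(k^4 - 5*k^3 - 13*k^2 + 53*k + 60) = k*(k + 3)*(k^3 - 8*k^2 + 11*k + 20) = k*(k - 5)*(k + 3)*(k^2 - 3*k - 4) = k*(k - 5)*(k - 4)*(k + 3)*(k + 1)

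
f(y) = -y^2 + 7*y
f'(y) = 7 - 2*y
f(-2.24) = -20.70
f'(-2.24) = 11.48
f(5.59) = 7.88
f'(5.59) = -4.18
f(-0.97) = -7.73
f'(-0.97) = 8.94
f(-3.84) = -41.63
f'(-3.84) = 14.68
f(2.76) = 11.70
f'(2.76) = 1.48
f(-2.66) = -25.70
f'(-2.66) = 12.32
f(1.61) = 8.68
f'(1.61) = 3.78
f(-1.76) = -15.42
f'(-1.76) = 10.52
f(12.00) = -60.00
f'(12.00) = -17.00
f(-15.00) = -330.00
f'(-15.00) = 37.00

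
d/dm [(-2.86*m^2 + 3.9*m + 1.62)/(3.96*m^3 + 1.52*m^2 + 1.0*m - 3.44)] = (11.3256*m^4 - 30.888*m^3 - 28.0336*m^2 + 14.752*m - 15.036)/(15.6816*m^6 + 12.0384*m^5 + 10.2304*m^4 - 24.2048*m^3 - 9.4576*m^2 - 6.88*m + 11.8336)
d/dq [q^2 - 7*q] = 2*q - 7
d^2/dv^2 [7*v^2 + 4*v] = 14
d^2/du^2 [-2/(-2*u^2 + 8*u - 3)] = 8*(-2*u^2 + 8*u + 8*(u - 2)^2 - 3)/(2*u^2 - 8*u + 3)^3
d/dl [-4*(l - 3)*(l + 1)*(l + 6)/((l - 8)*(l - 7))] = 4*(-l^4 + 30*l^3 - 123*l^2 - 484*l + 1110)/(l^4 - 30*l^3 + 337*l^2 - 1680*l + 3136)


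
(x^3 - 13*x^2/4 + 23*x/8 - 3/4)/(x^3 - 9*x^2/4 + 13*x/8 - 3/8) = (x - 2)/(x - 1)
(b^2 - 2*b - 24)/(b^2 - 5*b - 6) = (b + 4)/(b + 1)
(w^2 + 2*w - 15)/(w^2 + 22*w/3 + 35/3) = 3*(w - 3)/(3*w + 7)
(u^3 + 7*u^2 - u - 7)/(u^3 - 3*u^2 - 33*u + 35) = (u^2 + 8*u + 7)/(u^2 - 2*u - 35)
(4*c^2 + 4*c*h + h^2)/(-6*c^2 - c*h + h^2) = (-2*c - h)/(3*c - h)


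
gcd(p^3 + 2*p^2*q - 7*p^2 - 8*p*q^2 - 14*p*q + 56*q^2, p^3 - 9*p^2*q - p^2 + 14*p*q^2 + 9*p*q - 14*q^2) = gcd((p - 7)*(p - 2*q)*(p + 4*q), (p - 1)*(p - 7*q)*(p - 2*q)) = p - 2*q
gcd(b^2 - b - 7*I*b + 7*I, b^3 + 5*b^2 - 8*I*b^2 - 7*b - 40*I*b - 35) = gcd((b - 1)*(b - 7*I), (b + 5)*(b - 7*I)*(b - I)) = b - 7*I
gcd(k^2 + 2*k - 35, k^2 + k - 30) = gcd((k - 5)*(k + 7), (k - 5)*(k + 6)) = k - 5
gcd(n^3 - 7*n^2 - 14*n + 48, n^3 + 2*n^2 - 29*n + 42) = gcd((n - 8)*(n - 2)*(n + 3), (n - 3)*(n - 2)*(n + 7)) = n - 2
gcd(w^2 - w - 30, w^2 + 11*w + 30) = w + 5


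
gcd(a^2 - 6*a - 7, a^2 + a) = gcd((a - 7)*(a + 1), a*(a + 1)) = a + 1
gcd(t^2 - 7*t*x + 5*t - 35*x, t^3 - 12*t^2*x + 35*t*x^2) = -t + 7*x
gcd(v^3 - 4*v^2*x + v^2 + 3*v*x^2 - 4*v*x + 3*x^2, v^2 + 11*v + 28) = 1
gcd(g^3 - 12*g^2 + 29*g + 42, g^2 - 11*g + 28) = g - 7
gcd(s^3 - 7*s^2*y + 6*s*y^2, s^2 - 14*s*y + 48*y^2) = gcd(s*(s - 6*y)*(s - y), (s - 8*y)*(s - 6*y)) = -s + 6*y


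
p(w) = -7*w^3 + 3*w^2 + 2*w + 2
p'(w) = -21*w^2 + 6*w + 2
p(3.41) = -233.86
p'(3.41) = -221.73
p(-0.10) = 1.84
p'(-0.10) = 1.19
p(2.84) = -128.47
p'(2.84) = -150.34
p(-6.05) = 1649.82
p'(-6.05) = -802.95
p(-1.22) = 16.74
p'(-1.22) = -36.58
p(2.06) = -42.34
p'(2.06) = -74.76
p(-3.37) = 297.24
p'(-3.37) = -256.71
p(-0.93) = 8.37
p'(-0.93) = -21.74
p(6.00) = -1390.00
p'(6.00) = -718.00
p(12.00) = -11638.00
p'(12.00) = -2950.00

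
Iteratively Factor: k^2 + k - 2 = (k + 2)*(k - 1)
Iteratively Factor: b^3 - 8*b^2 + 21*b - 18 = (b - 3)*(b^2 - 5*b + 6) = (b - 3)*(b - 2)*(b - 3)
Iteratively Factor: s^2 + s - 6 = (s + 3)*(s - 2)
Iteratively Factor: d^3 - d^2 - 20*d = (d)*(d^2 - d - 20) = d*(d + 4)*(d - 5)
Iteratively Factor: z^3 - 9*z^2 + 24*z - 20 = (z - 2)*(z^2 - 7*z + 10) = (z - 5)*(z - 2)*(z - 2)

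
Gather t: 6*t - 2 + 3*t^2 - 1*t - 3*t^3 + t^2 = -3*t^3 + 4*t^2 + 5*t - 2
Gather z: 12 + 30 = 42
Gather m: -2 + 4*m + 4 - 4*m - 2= 0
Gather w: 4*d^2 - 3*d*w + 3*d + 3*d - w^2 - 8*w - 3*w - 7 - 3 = 4*d^2 + 6*d - w^2 + w*(-3*d - 11) - 10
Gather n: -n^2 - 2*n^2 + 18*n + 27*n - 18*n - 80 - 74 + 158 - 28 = -3*n^2 + 27*n - 24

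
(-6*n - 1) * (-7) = 42*n + 7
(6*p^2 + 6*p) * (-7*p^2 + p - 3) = -42*p^4 - 36*p^3 - 12*p^2 - 18*p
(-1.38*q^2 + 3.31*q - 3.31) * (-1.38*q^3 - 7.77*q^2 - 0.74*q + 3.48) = 1.9044*q^5 + 6.1548*q^4 - 20.1297*q^3 + 18.4669*q^2 + 13.9682*q - 11.5188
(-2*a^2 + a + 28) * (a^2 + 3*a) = -2*a^4 - 5*a^3 + 31*a^2 + 84*a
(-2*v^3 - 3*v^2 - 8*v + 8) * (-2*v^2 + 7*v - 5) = 4*v^5 - 8*v^4 + 5*v^3 - 57*v^2 + 96*v - 40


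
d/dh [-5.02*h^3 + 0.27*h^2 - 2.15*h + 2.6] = -15.06*h^2 + 0.54*h - 2.15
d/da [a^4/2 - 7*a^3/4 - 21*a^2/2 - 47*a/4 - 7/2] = 2*a^3 - 21*a^2/4 - 21*a - 47/4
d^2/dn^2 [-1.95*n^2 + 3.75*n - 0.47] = -3.90000000000000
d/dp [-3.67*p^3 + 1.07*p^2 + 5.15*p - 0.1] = -11.01*p^2 + 2.14*p + 5.15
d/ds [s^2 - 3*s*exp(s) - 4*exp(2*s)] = -3*s*exp(s) + 2*s - 8*exp(2*s) - 3*exp(s)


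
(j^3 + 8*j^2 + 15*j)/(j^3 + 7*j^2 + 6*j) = (j^2 + 8*j + 15)/(j^2 + 7*j + 6)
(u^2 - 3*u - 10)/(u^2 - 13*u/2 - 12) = 2*(-u^2 + 3*u + 10)/(-2*u^2 + 13*u + 24)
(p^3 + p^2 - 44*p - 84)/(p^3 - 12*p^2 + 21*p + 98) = (p + 6)/(p - 7)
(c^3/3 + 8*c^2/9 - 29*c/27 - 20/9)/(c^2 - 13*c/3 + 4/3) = (9*c^3 + 24*c^2 - 29*c - 60)/(9*(3*c^2 - 13*c + 4))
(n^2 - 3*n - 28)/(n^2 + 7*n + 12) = (n - 7)/(n + 3)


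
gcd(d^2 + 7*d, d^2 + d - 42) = d + 7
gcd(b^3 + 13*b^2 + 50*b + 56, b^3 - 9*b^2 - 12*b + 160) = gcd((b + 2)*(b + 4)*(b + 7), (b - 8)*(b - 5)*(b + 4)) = b + 4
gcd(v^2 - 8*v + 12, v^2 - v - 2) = v - 2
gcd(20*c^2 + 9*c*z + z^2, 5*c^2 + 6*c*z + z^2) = 5*c + z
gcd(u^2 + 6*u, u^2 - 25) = 1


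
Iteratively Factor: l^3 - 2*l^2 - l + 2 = (l + 1)*(l^2 - 3*l + 2) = (l - 1)*(l + 1)*(l - 2)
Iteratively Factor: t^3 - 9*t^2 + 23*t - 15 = (t - 5)*(t^2 - 4*t + 3) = (t - 5)*(t - 1)*(t - 3)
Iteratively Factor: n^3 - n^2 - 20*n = (n)*(n^2 - n - 20) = n*(n + 4)*(n - 5)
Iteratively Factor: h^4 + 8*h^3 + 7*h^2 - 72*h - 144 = (h + 4)*(h^3 + 4*h^2 - 9*h - 36) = (h + 4)^2*(h^2 - 9) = (h + 3)*(h + 4)^2*(h - 3)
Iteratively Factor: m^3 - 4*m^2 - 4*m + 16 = (m + 2)*(m^2 - 6*m + 8) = (m - 2)*(m + 2)*(m - 4)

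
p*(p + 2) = p^2 + 2*p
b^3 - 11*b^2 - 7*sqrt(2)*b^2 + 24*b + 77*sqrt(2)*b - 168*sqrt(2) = (b - 8)*(b - 3)*(b - 7*sqrt(2))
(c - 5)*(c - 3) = c^2 - 8*c + 15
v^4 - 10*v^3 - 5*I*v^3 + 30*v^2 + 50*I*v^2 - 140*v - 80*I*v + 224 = (v - 8)*(v - 2)*(v - 7*I)*(v + 2*I)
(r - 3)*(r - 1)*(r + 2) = r^3 - 2*r^2 - 5*r + 6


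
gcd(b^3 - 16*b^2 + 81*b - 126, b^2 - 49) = b - 7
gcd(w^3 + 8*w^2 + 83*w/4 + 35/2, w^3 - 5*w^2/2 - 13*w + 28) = w + 7/2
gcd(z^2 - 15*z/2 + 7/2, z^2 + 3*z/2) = 1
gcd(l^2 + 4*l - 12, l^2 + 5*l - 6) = l + 6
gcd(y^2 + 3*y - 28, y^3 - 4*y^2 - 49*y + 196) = y^2 + 3*y - 28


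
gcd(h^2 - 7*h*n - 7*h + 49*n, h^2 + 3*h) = 1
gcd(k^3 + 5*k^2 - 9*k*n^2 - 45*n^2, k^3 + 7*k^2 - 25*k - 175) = k + 5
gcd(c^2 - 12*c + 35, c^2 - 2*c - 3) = 1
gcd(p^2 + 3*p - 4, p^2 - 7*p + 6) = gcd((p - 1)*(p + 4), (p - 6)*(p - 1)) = p - 1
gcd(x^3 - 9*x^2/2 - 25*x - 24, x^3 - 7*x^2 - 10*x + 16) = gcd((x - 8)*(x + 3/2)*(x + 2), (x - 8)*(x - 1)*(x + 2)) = x^2 - 6*x - 16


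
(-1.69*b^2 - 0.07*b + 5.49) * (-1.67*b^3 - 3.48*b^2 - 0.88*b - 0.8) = 2.8223*b^5 + 5.9981*b^4 - 7.4375*b^3 - 17.6916*b^2 - 4.7752*b - 4.392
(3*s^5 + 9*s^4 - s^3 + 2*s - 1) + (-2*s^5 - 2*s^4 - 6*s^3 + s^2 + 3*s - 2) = s^5 + 7*s^4 - 7*s^3 + s^2 + 5*s - 3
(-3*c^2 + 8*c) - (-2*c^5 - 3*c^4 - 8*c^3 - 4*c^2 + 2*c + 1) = 2*c^5 + 3*c^4 + 8*c^3 + c^2 + 6*c - 1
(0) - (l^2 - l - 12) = -l^2 + l + 12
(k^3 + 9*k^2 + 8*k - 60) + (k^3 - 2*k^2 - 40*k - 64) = 2*k^3 + 7*k^2 - 32*k - 124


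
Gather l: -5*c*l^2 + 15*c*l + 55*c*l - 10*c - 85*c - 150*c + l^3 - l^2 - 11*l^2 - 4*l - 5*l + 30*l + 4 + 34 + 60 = -245*c + l^3 + l^2*(-5*c - 12) + l*(70*c + 21) + 98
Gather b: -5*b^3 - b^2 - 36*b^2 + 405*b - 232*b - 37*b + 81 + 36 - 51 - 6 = -5*b^3 - 37*b^2 + 136*b + 60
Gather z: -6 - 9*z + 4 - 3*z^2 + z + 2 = -3*z^2 - 8*z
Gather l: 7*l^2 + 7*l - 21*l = 7*l^2 - 14*l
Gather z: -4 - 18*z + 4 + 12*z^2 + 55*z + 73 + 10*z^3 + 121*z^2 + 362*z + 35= 10*z^3 + 133*z^2 + 399*z + 108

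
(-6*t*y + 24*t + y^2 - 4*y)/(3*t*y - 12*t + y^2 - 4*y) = (-6*t + y)/(3*t + y)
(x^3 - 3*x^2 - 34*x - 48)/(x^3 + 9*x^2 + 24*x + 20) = (x^2 - 5*x - 24)/(x^2 + 7*x + 10)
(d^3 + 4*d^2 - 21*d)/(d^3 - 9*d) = (d + 7)/(d + 3)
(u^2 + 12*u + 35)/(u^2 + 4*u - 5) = (u + 7)/(u - 1)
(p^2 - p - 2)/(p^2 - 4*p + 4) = (p + 1)/(p - 2)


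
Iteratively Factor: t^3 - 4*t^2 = (t - 4)*(t^2) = t*(t - 4)*(t)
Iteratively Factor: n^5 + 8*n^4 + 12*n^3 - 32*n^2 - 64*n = (n + 2)*(n^4 + 6*n^3 - 32*n) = n*(n + 2)*(n^3 + 6*n^2 - 32) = n*(n - 2)*(n + 2)*(n^2 + 8*n + 16) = n*(n - 2)*(n + 2)*(n + 4)*(n + 4)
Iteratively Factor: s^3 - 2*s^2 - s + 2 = (s - 2)*(s^2 - 1) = (s - 2)*(s + 1)*(s - 1)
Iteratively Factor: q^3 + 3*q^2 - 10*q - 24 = (q + 4)*(q^2 - q - 6) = (q + 2)*(q + 4)*(q - 3)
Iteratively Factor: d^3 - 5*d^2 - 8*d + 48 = (d - 4)*(d^2 - d - 12) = (d - 4)^2*(d + 3)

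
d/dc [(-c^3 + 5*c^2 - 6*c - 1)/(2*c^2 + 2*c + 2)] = (-c^4 - 2*c^3 + 8*c^2 + 12*c - 5)/(2*(c^4 + 2*c^3 + 3*c^2 + 2*c + 1))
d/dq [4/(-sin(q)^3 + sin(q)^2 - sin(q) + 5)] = 4*(3*sin(q)^2 - 2*sin(q) + 1)*cos(q)/(sin(q)^3 - sin(q)^2 + sin(q) - 5)^2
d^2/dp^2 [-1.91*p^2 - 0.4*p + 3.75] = -3.82000000000000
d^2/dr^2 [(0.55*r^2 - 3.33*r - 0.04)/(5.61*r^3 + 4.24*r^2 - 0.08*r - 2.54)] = (34.61931*r^6 - 628.812558*r^5 - 488.87784*r^4 - 27.84962*r^3 - 538.073256*r^2 - 218.515056*r + 7.587992)/(176.558481*r^9 + 400.325112*r^8 + 295.009704*r^7 - 175.00985*r^6 - 366.711648*r^5 - 130.068192*r^4 + 113.749324*r^3 + 82.015584*r^2 - 1.548384*r - 16.387064)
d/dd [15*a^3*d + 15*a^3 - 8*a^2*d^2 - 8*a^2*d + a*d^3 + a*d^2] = a*(15*a^2 - 16*a*d - 8*a + 3*d^2 + 2*d)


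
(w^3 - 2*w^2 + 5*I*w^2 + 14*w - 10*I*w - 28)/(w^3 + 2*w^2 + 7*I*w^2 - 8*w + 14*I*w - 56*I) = (w - 2*I)/(w + 4)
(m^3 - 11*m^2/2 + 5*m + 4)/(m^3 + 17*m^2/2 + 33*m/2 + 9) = (2*m^3 - 11*m^2 + 10*m + 8)/(2*m^3 + 17*m^2 + 33*m + 18)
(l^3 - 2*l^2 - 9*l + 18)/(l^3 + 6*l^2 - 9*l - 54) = (l - 2)/(l + 6)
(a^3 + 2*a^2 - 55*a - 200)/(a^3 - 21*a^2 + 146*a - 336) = (a^2 + 10*a + 25)/(a^2 - 13*a + 42)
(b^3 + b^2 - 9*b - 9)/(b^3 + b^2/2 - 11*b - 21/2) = 2*(b - 3)/(2*b - 7)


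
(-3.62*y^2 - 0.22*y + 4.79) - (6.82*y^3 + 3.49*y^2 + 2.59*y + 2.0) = -6.82*y^3 - 7.11*y^2 - 2.81*y + 2.79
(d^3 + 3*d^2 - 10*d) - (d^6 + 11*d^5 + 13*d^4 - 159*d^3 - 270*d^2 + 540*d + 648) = -d^6 - 11*d^5 - 13*d^4 + 160*d^3 + 273*d^2 - 550*d - 648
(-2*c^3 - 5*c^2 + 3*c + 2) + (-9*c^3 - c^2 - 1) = -11*c^3 - 6*c^2 + 3*c + 1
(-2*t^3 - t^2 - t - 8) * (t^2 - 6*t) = -2*t^5 + 11*t^4 + 5*t^3 - 2*t^2 + 48*t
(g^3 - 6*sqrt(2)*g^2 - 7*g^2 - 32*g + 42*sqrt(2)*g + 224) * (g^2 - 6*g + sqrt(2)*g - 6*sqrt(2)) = g^5 - 13*g^4 - 5*sqrt(2)*g^4 - 2*g^3 + 65*sqrt(2)*g^3 - 242*sqrt(2)*g^2 + 572*g^2 - 1848*g + 416*sqrt(2)*g - 1344*sqrt(2)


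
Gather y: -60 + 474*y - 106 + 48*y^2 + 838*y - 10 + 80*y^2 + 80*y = 128*y^2 + 1392*y - 176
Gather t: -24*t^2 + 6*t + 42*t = -24*t^2 + 48*t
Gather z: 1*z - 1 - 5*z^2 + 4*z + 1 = -5*z^2 + 5*z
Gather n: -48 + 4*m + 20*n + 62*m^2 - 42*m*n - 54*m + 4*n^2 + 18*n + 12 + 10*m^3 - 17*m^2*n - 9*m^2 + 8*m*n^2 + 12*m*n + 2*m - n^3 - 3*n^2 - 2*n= 10*m^3 + 53*m^2 - 48*m - n^3 + n^2*(8*m + 1) + n*(-17*m^2 - 30*m + 36) - 36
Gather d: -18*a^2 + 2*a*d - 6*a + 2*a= -18*a^2 + 2*a*d - 4*a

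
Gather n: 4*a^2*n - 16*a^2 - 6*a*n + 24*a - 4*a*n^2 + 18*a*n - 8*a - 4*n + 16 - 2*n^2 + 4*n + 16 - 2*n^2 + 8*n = -16*a^2 + 16*a + n^2*(-4*a - 4) + n*(4*a^2 + 12*a + 8) + 32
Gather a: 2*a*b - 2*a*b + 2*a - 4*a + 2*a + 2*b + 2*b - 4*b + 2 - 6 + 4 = 0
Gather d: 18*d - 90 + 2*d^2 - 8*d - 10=2*d^2 + 10*d - 100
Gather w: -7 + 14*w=14*w - 7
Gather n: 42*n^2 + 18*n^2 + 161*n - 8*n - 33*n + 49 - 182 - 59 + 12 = 60*n^2 + 120*n - 180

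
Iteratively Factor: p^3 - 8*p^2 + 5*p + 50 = (p - 5)*(p^2 - 3*p - 10) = (p - 5)^2*(p + 2)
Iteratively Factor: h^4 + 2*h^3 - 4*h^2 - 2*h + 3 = (h - 1)*(h^3 + 3*h^2 - h - 3) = (h - 1)*(h + 3)*(h^2 - 1) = (h - 1)*(h + 1)*(h + 3)*(h - 1)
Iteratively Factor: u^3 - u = (u - 1)*(u^2 + u) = u*(u - 1)*(u + 1)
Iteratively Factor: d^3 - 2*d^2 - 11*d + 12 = (d + 3)*(d^2 - 5*d + 4) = (d - 1)*(d + 3)*(d - 4)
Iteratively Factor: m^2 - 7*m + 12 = (m - 4)*(m - 3)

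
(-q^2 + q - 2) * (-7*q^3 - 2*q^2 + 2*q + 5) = 7*q^5 - 5*q^4 + 10*q^3 + q^2 + q - 10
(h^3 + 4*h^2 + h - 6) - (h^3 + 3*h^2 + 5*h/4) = h^2 - h/4 - 6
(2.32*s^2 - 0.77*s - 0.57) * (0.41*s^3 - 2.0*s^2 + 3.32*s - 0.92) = 0.9512*s^5 - 4.9557*s^4 + 9.0087*s^3 - 3.5508*s^2 - 1.184*s + 0.5244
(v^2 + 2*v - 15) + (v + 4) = v^2 + 3*v - 11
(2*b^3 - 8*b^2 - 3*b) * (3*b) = 6*b^4 - 24*b^3 - 9*b^2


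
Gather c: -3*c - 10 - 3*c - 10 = -6*c - 20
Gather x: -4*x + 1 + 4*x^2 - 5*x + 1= 4*x^2 - 9*x + 2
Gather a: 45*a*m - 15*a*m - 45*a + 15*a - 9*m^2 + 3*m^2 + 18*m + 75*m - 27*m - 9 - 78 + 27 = a*(30*m - 30) - 6*m^2 + 66*m - 60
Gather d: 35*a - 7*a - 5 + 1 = 28*a - 4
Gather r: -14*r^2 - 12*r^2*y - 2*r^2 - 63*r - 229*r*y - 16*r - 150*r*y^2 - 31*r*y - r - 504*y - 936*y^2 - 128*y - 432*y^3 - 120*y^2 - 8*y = r^2*(-12*y - 16) + r*(-150*y^2 - 260*y - 80) - 432*y^3 - 1056*y^2 - 640*y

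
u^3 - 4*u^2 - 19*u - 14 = (u - 7)*(u + 1)*(u + 2)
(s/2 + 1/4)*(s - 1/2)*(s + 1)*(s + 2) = s^4/2 + 3*s^3/2 + 7*s^2/8 - 3*s/8 - 1/4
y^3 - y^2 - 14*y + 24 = (y - 3)*(y - 2)*(y + 4)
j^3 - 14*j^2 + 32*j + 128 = (j - 8)^2*(j + 2)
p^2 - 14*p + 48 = (p - 8)*(p - 6)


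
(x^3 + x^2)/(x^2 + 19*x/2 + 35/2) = 2*x^2*(x + 1)/(2*x^2 + 19*x + 35)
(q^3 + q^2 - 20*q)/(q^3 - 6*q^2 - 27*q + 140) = q/(q - 7)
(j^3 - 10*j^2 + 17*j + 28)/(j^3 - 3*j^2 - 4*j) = (j - 7)/j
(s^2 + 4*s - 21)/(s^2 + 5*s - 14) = (s - 3)/(s - 2)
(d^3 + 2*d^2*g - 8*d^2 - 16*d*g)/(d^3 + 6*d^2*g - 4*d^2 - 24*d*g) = (d^2 + 2*d*g - 8*d - 16*g)/(d^2 + 6*d*g - 4*d - 24*g)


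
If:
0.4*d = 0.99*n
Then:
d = 2.475*n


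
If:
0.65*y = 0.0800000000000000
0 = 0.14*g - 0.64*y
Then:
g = 0.56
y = 0.12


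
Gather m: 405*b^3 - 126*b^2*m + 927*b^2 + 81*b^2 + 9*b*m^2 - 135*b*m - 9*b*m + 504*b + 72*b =405*b^3 + 1008*b^2 + 9*b*m^2 + 576*b + m*(-126*b^2 - 144*b)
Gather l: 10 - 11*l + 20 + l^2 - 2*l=l^2 - 13*l + 30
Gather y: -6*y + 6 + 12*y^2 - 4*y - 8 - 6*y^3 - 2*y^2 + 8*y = -6*y^3 + 10*y^2 - 2*y - 2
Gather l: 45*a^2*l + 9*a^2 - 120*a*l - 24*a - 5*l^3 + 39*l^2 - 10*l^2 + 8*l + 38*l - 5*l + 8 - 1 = 9*a^2 - 24*a - 5*l^3 + 29*l^2 + l*(45*a^2 - 120*a + 41) + 7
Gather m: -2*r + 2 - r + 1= 3 - 3*r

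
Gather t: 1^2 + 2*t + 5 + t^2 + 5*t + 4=t^2 + 7*t + 10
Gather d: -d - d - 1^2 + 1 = -2*d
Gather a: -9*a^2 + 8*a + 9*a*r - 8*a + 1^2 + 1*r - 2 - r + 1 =-9*a^2 + 9*a*r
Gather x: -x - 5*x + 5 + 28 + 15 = 48 - 6*x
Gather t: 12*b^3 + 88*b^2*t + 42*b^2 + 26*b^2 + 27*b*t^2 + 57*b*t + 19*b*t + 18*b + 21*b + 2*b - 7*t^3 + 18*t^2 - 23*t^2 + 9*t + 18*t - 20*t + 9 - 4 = 12*b^3 + 68*b^2 + 41*b - 7*t^3 + t^2*(27*b - 5) + t*(88*b^2 + 76*b + 7) + 5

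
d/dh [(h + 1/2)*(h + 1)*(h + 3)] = 3*h^2 + 9*h + 5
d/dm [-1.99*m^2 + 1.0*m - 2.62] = 1.0 - 3.98*m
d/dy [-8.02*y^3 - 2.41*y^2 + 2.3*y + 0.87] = -24.06*y^2 - 4.82*y + 2.3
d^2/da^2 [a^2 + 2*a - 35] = 2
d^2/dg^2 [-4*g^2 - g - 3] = -8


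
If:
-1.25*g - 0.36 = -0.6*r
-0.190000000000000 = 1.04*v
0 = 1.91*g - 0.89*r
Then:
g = 9.56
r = 20.53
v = -0.18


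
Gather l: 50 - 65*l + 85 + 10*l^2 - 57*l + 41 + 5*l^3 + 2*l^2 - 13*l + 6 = 5*l^3 + 12*l^2 - 135*l + 182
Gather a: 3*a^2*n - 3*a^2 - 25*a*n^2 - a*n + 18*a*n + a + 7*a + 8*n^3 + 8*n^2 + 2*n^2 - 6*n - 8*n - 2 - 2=a^2*(3*n - 3) + a*(-25*n^2 + 17*n + 8) + 8*n^3 + 10*n^2 - 14*n - 4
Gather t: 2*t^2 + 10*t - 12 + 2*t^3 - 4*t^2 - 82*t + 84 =2*t^3 - 2*t^2 - 72*t + 72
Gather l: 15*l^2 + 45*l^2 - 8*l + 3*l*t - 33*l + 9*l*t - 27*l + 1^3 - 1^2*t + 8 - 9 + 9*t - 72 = 60*l^2 + l*(12*t - 68) + 8*t - 72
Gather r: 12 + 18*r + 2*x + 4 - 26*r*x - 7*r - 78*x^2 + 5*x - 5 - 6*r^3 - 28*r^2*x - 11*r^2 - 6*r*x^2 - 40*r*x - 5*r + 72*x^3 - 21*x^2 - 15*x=-6*r^3 + r^2*(-28*x - 11) + r*(-6*x^2 - 66*x + 6) + 72*x^3 - 99*x^2 - 8*x + 11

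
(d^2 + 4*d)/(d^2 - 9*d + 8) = d*(d + 4)/(d^2 - 9*d + 8)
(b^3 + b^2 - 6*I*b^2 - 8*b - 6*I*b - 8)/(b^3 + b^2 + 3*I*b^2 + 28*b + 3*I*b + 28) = (b - 2*I)/(b + 7*I)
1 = 1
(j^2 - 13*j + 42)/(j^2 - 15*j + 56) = (j - 6)/(j - 8)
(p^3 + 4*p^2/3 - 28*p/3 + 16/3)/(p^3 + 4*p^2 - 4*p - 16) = (p - 2/3)/(p + 2)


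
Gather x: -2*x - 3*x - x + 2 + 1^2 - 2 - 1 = -6*x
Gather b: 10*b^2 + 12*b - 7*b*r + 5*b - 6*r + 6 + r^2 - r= 10*b^2 + b*(17 - 7*r) + r^2 - 7*r + 6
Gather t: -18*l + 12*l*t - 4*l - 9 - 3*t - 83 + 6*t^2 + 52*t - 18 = -22*l + 6*t^2 + t*(12*l + 49) - 110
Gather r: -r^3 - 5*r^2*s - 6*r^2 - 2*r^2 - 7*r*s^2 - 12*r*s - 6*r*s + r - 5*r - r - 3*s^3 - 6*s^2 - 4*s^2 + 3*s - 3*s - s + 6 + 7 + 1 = -r^3 + r^2*(-5*s - 8) + r*(-7*s^2 - 18*s - 5) - 3*s^3 - 10*s^2 - s + 14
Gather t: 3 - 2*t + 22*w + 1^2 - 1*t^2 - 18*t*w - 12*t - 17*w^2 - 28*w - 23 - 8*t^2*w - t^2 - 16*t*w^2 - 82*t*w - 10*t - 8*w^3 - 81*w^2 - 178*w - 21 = t^2*(-8*w - 2) + t*(-16*w^2 - 100*w - 24) - 8*w^3 - 98*w^2 - 184*w - 40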